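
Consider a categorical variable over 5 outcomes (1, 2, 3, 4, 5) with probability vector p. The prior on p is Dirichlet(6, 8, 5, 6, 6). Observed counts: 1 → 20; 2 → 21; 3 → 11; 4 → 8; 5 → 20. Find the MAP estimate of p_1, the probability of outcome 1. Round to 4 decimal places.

The posterior is Dirichlet(αᵢ + nᵢ) = Dirichlet(26, 29, 16, 14, 26).
For a Dirichlet(a₁,…,a_K) with all aᵢ > 1, the mode has j-th component (aⱼ − 1)/(Σaᵢ − K).
Here Σaᵢ = 111 and K = 5, so p_1 = (26 − 1)/(111 − 5) = 25/106 ≈ 0.2358.

MAP estimate: 0.2358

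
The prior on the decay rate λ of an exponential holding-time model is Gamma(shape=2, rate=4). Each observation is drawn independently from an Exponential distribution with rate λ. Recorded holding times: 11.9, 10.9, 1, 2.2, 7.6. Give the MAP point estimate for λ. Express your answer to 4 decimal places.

λ̂_MAP = 0.1596

The Exponential(rate=λ) likelihood is ∝ λ^n e^(−λΣtᵢ). Here n = 5 and Σtᵢ = 11.9 + 10.9 + 1 + 2.2 + 7.6 = 33.6.
Posterior ∝ λe^(−4λ) · λ^5e^(−33.6λ) = λ^6e^(−37.6λ), i.e. Gamma(7, 37.6).
Mode = (a−1)/b = 6/37.6 ≈ 0.1596.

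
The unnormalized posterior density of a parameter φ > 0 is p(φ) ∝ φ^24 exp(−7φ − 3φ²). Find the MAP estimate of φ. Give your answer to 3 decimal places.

ℓ'(φ) = 24/φ − 7 − 6φ. Setting this to zero and multiplying by φ: 6φ² + 7φ − 24 = 0.
φ = (−7 + √(7² + 4·6·24)) / (2·6) = (−7 + √625) / 12 = (−7 + 25)/12 = 3/2.
ℓ''(φ) = −24/φ² − 6 < 0, confirming a maximum.

φ̂_MAP = 1.500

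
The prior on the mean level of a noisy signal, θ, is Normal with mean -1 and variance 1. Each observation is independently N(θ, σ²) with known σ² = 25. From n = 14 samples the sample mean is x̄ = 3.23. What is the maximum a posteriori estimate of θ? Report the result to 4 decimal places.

θ̂_MAP = 0.5185

n = 14, x̄ = 3.23.
For a Normal prior and Normal likelihood with known variance, the posterior is Normal; its mode equals its mean, the precision-weighted average.
Prior precision 1/σ₀² = 1/1 = 1; data precision n/σ² = 14/25 = 0.56.
θ̂ = (1·(-1) + 0.56·3.23) / (1 + 0.56) = 0.8088/1.56 = 337/650 ≈ 0.5185.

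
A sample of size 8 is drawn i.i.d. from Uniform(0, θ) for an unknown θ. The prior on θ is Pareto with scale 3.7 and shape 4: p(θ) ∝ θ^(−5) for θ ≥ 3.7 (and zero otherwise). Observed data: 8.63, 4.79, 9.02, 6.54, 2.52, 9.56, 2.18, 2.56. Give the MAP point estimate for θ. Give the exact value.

The Uniform(0, θ) likelihood is θ^(−n) for θ ≥ max(xᵢ), zero otherwise. Here max(xᵢ) = 9.56.
Posterior ∝ θ^(−5) · θ^(−8) = θ^(−13) on θ ≥ max(3.7, 9.56) = 9.56.
This density is strictly decreasing in θ, so the posterior mode lies at the lower boundary of the support.

θ̂_MAP = 9.56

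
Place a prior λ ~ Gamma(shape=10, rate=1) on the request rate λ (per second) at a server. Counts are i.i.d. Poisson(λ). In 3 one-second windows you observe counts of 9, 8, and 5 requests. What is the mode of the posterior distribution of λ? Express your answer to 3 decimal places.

λ̂_MAP = 7.750

Σxᵢ = 9+8+5 = 22, with n = 3.
Posterior ∝ λ^9e^(−1λ) · λ^22e^(−3λ) = λ^31e^(−4λ), i.e. Gamma(shape=32, rate=4).
The mode of a Gamma(a, b) with a ≥ 1 (shape–rate) is (a−1)/b = 31/4 ≈ 7.750.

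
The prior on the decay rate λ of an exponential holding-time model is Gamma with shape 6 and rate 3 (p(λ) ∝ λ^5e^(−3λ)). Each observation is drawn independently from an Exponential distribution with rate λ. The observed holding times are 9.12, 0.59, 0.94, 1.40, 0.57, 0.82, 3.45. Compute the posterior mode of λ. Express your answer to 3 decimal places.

λ̂_MAP = 0.603

The Exponential(rate=λ) likelihood is ∝ λ^n e^(−λΣtᵢ). Here n = 7 and Σtᵢ = 9.12 + 0.59 + 0.94 + 1.40 + 0.57 + 0.82 + 3.45 = 16.89.
Posterior ∝ λ^5e^(−3λ) · λ^7e^(−16.89λ) = λ^12e^(−19.89λ), i.e. Gamma(13, 19.89).
Mode = (a−1)/b = 12/19.89 ≈ 0.603.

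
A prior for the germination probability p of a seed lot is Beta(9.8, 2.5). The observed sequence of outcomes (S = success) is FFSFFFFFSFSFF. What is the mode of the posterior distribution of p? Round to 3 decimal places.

Prior: Beta(9.8, 2.5).
Data: 3 successes in 13 trials (from the sequence). The binomial likelihood contributes p^3(1−p)^10, so the posterior is Beta(9.8+3, 2.5+10) = Beta(12.8, 12.5).
For Beta(a, b) with a, b > 1 the mode is (a−1)/(a+b−2) = 11.8/23.3 ≈ 0.506.

p̂_MAP = 0.506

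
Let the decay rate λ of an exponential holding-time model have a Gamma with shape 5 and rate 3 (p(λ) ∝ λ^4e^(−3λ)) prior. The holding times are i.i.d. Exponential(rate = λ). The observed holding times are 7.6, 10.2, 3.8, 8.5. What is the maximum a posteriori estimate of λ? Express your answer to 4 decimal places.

The Exponential(rate=λ) likelihood is ∝ λ^n e^(−λΣtᵢ). Here n = 4 and Σtᵢ = 7.6 + 10.2 + 3.8 + 8.5 = 30.1.
Posterior ∝ λ^4e^(−3λ) · λ^4e^(−30.1λ) = λ^8e^(−33.1λ), i.e. Gamma(9, 33.1).
Mode = (a−1)/b = 8/33.1 ≈ 0.2417.

λ̂_MAP = 0.2417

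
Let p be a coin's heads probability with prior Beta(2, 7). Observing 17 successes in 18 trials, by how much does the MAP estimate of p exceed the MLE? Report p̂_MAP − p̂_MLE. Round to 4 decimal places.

MAP − MLE = -0.2244

Posterior is Beta(19, 8); MAP = (19−1)/(27−2) = 18/25 ≈ 0.72000.
MLE ignores the prior: p̂_MLE = k/n = 17/18 ≈ 0.94444.
Difference = 18/25 − 17/18 = -101/450 ≈ -0.2244.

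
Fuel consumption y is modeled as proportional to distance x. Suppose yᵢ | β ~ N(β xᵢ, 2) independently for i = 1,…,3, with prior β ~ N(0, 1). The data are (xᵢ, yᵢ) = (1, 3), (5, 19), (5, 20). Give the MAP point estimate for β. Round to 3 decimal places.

β̂_MAP = 3.736

log p(β | y) = −Σ(yᵢ − βxᵢ)²/(2·2) − β²/(2·1) + const.
Setting the derivative to zero: Σxᵢ(yᵢ − βxᵢ)/2 − β/1 = 0, so β = Σxᵢyᵢ / (Σxᵢ² + σ²/τ²).
Σxᵢyᵢ = 1·3 + 5·19 + 5·20 = 198; Σxᵢ² = 51; σ²/τ² = 2.
β̂_MAP = 198 / (51 + 2) = 198/53 ≈ 3.736.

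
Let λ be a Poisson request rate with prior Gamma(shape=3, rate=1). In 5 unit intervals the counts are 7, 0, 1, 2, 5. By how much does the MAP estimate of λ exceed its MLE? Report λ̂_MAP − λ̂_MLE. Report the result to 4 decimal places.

MAP − MLE = -0.1667

Σxᵢ = 15. Posterior is Gamma(18, 6); MAP = (18−1)/6 = 17/6 ≈ 2.83333.
MLE = x̄ = 15/5 ≈ 3.00000.
Difference = 17/6 − 15/5 = -1/6 ≈ -0.1667.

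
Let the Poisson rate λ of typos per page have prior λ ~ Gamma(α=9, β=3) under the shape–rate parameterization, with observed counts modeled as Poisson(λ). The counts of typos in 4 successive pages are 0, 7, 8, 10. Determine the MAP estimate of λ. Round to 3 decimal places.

Σxᵢ = 0+7+8+10 = 25, with n = 4.
Posterior ∝ λ^8e^(−3λ) · λ^25e^(−4λ) = λ^33e^(−7λ), i.e. Gamma(shape=34, rate=7).
The mode of a Gamma(a, b) with a ≥ 1 (shape–rate) is (a−1)/b = 33/7 ≈ 4.714.

λ̂_MAP = 4.714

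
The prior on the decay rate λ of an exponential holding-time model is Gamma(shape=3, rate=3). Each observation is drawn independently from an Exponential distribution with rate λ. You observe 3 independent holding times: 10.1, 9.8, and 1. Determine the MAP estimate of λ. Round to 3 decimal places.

The Exponential(rate=λ) likelihood is ∝ λ^n e^(−λΣtᵢ). Here n = 3 and Σtᵢ = 10.1 + 9.8 + 1 = 20.9.
Posterior ∝ λ^2e^(−3λ) · λ^3e^(−20.9λ) = λ^5e^(−23.9λ), i.e. Gamma(6, 23.9).
Mode = (a−1)/b = 5/23.9 ≈ 0.209.

λ̂_MAP = 0.209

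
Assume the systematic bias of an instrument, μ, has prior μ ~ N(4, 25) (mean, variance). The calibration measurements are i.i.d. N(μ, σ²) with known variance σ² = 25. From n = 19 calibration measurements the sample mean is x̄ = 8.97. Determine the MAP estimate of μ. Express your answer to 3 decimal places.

n = 19, x̄ = 8.97.
For a Normal prior and Normal likelihood with known variance, the posterior is Normal; its mode equals its mean, the precision-weighted average.
Prior precision 1/σ₀² = 1/25 = 0.04; data precision n/σ² = 19/25 = 0.76.
μ̂ = (0.04·4 + 0.76·8.97) / (0.04 + 0.76) = 6.9772/0.8 = 8.7215 ≈ 8.722.

μ̂_MAP = 8.722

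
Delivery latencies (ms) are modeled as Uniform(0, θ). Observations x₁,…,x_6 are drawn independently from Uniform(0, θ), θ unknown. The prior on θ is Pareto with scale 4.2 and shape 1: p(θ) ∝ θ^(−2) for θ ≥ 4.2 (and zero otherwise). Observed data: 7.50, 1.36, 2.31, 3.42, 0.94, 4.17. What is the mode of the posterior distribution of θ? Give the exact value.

The Uniform(0, θ) likelihood is θ^(−n) for θ ≥ max(xᵢ), zero otherwise. Here max(xᵢ) = 7.50.
Posterior ∝ θ^(−2) · θ^(−6) = θ^(−8) on θ ≥ max(4.2, 7.50) = 7.50.
This density is strictly decreasing in θ, so the posterior mode lies at the lower boundary of the support.

θ̂_MAP = 7.50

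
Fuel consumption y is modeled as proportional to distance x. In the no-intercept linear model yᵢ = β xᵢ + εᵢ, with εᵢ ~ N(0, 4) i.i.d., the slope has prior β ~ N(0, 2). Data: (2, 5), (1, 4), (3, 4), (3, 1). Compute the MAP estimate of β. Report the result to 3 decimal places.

log p(β | y) = −Σ(yᵢ − βxᵢ)²/(2·4) − β²/(2·2) + const.
Setting the derivative to zero: Σxᵢ(yᵢ − βxᵢ)/4 − β/2 = 0, so β = Σxᵢyᵢ / (Σxᵢ² + σ²/τ²).
Σxᵢyᵢ = 2·5 + 1·4 + 3·4 + 3·1 = 29; Σxᵢ² = 23; σ²/τ² = 2.
β̂_MAP = 29 / (23 + 2) = 29/25 ≈ 1.160.

β̂_MAP = 1.160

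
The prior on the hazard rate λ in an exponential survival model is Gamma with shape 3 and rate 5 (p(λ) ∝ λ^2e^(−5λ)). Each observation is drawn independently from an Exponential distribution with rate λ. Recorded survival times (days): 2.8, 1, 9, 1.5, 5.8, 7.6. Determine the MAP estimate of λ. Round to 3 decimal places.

λ̂_MAP = 0.245

The Exponential(rate=λ) likelihood is ∝ λ^n e^(−λΣtᵢ). Here n = 6 and Σtᵢ = 2.8 + 1 + 9 + 1.5 + 5.8 + 7.6 = 27.7.
Posterior ∝ λ^2e^(−5λ) · λ^6e^(−27.7λ) = λ^8e^(−32.7λ), i.e. Gamma(9, 32.7).
Mode = (a−1)/b = 8/32.7 ≈ 0.245.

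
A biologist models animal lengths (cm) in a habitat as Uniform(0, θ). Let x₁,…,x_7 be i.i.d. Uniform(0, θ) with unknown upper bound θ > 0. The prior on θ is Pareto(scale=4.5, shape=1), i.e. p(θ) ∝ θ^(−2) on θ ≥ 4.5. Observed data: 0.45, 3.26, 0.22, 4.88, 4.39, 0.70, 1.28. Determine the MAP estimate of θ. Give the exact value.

The Uniform(0, θ) likelihood is θ^(−n) for θ ≥ max(xᵢ), zero otherwise. Here max(xᵢ) = 4.88.
Posterior ∝ θ^(−2) · θ^(−7) = θ^(−9) on θ ≥ max(4.5, 4.88) = 4.88.
This density is strictly decreasing in θ, so the posterior mode lies at the lower boundary of the support.

θ̂_MAP = 4.88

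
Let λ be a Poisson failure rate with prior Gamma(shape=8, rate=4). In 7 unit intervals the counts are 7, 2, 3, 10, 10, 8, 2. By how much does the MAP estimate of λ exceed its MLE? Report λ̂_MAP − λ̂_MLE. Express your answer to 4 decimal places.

MAP − MLE = -1.5455

Σxᵢ = 42. Posterior is Gamma(50, 11); MAP = (50−1)/11 = 49/11 ≈ 4.45455.
MLE = x̄ = 42/7 ≈ 6.00000.
Difference = 49/11 − 42/7 = -17/11 ≈ -1.5455.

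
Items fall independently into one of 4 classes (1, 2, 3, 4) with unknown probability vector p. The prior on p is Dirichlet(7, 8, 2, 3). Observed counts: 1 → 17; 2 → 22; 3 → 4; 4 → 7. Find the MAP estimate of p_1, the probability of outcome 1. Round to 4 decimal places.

The posterior is Dirichlet(αᵢ + nᵢ) = Dirichlet(24, 30, 6, 10).
For a Dirichlet(a₁,…,a_K) with all aᵢ > 1, the mode has j-th component (aⱼ − 1)/(Σaᵢ − K).
Here Σaᵢ = 70 and K = 4, so p_1 = (24 − 1)/(70 − 4) = 23/66 ≈ 0.3485.

MAP estimate: 0.3485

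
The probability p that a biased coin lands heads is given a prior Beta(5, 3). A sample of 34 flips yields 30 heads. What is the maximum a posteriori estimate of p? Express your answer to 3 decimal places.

p̂_MAP = 0.850

Prior: Beta(5, 3).
Data: 30 successes in 34 trials. The binomial likelihood contributes p^30(1−p)^4, so the posterior is Beta(5+30, 3+4) = Beta(35, 7).
For Beta(a, b) with a, b > 1 the mode is (a−1)/(a+b−2) = 34/40 ≈ 0.850.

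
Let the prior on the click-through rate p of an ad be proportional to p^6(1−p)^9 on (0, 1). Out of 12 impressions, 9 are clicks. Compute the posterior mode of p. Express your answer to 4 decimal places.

p̂_MAP = 0.5556

The prior density ∝ p^6(1−p)^9 is the kernel of Beta(7, 10).
Data: 9 successes in 12 trials. The binomial likelihood contributes p^9(1−p)^3, so the posterior is Beta(7+9, 10+3) = Beta(16, 13).
For Beta(a, b) with a, b > 1 the mode is (a−1)/(a+b−2) = 15/27 ≈ 0.5556.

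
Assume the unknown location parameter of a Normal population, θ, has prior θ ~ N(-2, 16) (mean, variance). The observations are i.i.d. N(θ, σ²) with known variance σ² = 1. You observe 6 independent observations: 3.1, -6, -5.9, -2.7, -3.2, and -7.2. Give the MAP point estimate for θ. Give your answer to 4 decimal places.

θ̂_MAP = -3.6330

n = 6; x̄ = (3.1 + (-6) + (-5.9) + (-2.7) + (-3.2) + (-7.2))/6 = -21.9/6 = -3.65.
For a Normal prior and Normal likelihood with known variance, the posterior is Normal; its mode equals its mean, the precision-weighted average.
Prior precision 1/σ₀² = 1/16 = 0.0625; data precision n/σ² = 6/1 = 6.
θ̂ = (0.0625·(-2) + 6·(-3.65)) / (0.0625 + 6) = (-22.025)/6.0625 = -1762/485 ≈ -3.6330.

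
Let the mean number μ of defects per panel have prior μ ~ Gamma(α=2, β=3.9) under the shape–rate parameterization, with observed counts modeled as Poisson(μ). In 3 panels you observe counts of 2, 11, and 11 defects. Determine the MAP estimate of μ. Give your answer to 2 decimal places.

μ̂_MAP = 3.62

Σxᵢ = 2+11+11 = 24, with n = 3.
Posterior ∝ μe^(−3.9μ) · μ^24e^(−3μ) = μ^25e^(−6.9μ), i.e. Gamma(shape=26, rate=6.9).
The mode of a Gamma(a, b) with a ≥ 1 (shape–rate) is (a−1)/b = 25/6.9 ≈ 3.62.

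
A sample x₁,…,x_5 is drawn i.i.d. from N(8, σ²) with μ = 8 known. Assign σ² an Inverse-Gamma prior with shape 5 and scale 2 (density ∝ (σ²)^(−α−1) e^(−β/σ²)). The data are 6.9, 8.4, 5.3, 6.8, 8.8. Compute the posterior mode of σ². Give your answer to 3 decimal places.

Sum of squared deviations about the known mean: SS = (6.9−8)² + (8.4−8)² + (5.3−8)² + (6.8−8)² + (8.8−8)² = 10.74.
The Normal likelihood contributes (σ²)^(−n/2) exp(−SS/(2σ²)), so the posterior is Inverse-Gamma(α + n/2, β + SS/2) = Inverse-Gamma(7.5, 7.37).
The mode of Inverse-Gamma(a, b) is b/(a+1) = 7.37/8.5 ≈ 0.867.

σ̂²_MAP = 0.867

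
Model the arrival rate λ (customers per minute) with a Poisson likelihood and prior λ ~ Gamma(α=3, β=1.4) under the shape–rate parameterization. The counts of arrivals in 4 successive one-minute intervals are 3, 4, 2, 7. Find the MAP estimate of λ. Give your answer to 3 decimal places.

λ̂_MAP = 3.333

Σxᵢ = 3+4+2+7 = 16, with n = 4.
Posterior ∝ λ^2e^(−1.4λ) · λ^16e^(−4λ) = λ^18e^(−5.4λ), i.e. Gamma(shape=19, rate=5.4).
The mode of a Gamma(a, b) with a ≥ 1 (shape–rate) is (a−1)/b = 18/5.4 ≈ 3.333.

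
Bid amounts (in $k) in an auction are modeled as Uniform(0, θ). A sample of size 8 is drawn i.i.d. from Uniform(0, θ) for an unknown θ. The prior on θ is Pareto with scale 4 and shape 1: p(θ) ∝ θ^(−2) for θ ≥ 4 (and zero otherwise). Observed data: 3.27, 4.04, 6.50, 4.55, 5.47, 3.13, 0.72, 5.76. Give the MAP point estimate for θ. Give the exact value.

θ̂_MAP = 6.50

The Uniform(0, θ) likelihood is θ^(−n) for θ ≥ max(xᵢ), zero otherwise. Here max(xᵢ) = 6.50.
Posterior ∝ θ^(−2) · θ^(−8) = θ^(−10) on θ ≥ max(4, 6.50) = 6.50.
This density is strictly decreasing in θ, so the posterior mode lies at the lower boundary of the support.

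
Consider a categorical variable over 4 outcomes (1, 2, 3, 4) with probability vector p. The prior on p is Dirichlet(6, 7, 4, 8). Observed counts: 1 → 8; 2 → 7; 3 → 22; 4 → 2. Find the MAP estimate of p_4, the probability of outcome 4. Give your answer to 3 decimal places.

MAP estimate: 0.150

The posterior is Dirichlet(αᵢ + nᵢ) = Dirichlet(14, 14, 26, 10).
For a Dirichlet(a₁,…,a_K) with all aᵢ > 1, the mode has j-th component (aⱼ − 1)/(Σaᵢ − K).
Here Σaᵢ = 64 and K = 4, so p_4 = (10 − 1)/(64 − 4) = 9/60 ≈ 0.150.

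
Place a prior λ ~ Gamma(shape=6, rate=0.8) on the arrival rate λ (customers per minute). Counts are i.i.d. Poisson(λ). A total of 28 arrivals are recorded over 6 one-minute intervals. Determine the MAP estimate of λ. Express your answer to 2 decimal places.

λ̂_MAP = 4.85

Σxᵢ = 28, n = 6.
Posterior ∝ λ^5e^(−0.8λ) · λ^28e^(−6λ) = λ^33e^(−6.8λ), i.e. Gamma(shape=34, rate=6.8).
The mode of a Gamma(a, b) with a ≥ 1 (shape–rate) is (a−1)/b = 33/6.8 ≈ 4.85.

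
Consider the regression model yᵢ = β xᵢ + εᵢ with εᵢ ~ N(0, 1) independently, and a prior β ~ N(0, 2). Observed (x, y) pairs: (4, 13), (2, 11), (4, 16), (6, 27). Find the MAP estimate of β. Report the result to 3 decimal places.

log p(β | y) = −Σ(yᵢ − βxᵢ)²/(2·1) − β²/(2·2) + const.
Setting the derivative to zero: Σxᵢ(yᵢ − βxᵢ)/1 − β/2 = 0, so β = Σxᵢyᵢ / (Σxᵢ² + σ²/τ²).
Σxᵢyᵢ = 4·13 + 2·11 + 4·16 + 6·27 = 300; Σxᵢ² = 72; σ²/τ² = 0.5.
β̂_MAP = 300 / (72 + 0.5) = 300/72.5 ≈ 4.138.

β̂_MAP = 4.138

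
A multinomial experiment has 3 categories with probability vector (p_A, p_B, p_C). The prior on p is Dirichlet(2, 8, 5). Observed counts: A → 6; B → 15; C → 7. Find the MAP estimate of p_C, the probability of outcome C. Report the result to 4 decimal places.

MAP estimate of p_C = 0.2750

The posterior is Dirichlet(αᵢ + nᵢ) = Dirichlet(8, 23, 12).
For a Dirichlet(a₁,…,a_K) with all aᵢ > 1, the mode has j-th component (aⱼ − 1)/(Σaᵢ − K).
Here Σaᵢ = 43 and K = 3, so p_C = (12 − 1)/(43 − 3) = 11/40 ≈ 0.2750.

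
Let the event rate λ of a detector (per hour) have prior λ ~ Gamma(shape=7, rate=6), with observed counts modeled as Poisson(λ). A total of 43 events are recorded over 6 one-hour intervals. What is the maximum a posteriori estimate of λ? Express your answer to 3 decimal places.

Σxᵢ = 43, n = 6.
Posterior ∝ λ^6e^(−6λ) · λ^43e^(−6λ) = λ^49e^(−12λ), i.e. Gamma(shape=50, rate=12).
The mode of a Gamma(a, b) with a ≥ 1 (shape–rate) is (a−1)/b = 49/12 ≈ 4.083.

λ̂_MAP = 4.083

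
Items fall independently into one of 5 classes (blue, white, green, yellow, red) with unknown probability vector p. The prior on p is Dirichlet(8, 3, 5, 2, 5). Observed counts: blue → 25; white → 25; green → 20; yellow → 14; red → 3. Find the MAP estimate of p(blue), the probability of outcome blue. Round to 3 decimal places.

MAP estimate of p(blue) = 0.305

The posterior is Dirichlet(αᵢ + nᵢ) = Dirichlet(33, 28, 25, 16, 8).
For a Dirichlet(a₁,…,a_K) with all aᵢ > 1, the mode has j-th component (aⱼ − 1)/(Σaᵢ − K).
Here Σaᵢ = 110 and K = 5, so p(blue) = (33 − 1)/(110 − 5) = 32/105 ≈ 0.305.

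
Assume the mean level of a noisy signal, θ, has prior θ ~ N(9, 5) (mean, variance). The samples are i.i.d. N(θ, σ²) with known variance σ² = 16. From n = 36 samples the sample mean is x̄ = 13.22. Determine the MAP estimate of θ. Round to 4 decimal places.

n = 36, x̄ = 13.22.
For a Normal prior and Normal likelihood with known variance, the posterior is Normal; its mode equals its mean, the precision-weighted average.
Prior precision 1/σ₀² = 1/5 = 0.2; data precision n/σ² = 36/16 = 2.25.
θ̂ = (0.2·9 + 2.25·13.22) / (0.2 + 2.25) = 31.545/2.45 = 6309/490 ≈ 12.8755.

θ̂_MAP = 12.8755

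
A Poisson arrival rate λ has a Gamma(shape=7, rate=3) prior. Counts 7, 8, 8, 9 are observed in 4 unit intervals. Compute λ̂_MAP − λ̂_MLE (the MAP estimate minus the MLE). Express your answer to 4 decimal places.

MAP − MLE = -2.5714

Σxᵢ = 32. Posterior is Gamma(39, 7); MAP = (39−1)/7 = 38/7 ≈ 5.42857.
MLE = x̄ = 32/4 ≈ 8.00000.
Difference = 38/7 − 32/4 = -18/7 ≈ -2.5714.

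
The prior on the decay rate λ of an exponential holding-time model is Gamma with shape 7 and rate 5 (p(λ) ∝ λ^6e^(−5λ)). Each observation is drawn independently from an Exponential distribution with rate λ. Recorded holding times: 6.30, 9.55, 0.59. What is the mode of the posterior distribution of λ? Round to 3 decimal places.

λ̂_MAP = 0.420

The Exponential(rate=λ) likelihood is ∝ λ^n e^(−λΣtᵢ). Here n = 3 and Σtᵢ = 6.30 + 9.55 + 0.59 = 16.44.
Posterior ∝ λ^6e^(−5λ) · λ^3e^(−16.44λ) = λ^9e^(−21.44λ), i.e. Gamma(10, 21.44).
Mode = (a−1)/b = 9/21.44 ≈ 0.420.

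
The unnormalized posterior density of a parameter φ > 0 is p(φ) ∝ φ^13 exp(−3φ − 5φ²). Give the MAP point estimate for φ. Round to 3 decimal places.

ℓ'(φ) = 13/φ − 3 − 10φ. Setting this to zero and multiplying by φ: 10φ² + 3φ − 13 = 0.
φ = (−3 + √(3² + 4·10·13)) / (2·10) = (−3 + √529) / 20 = (−3 + 23)/20 = 1.
ℓ''(φ) = −13/φ² − 10 < 0, confirming a maximum.

φ̂_MAP = 1.000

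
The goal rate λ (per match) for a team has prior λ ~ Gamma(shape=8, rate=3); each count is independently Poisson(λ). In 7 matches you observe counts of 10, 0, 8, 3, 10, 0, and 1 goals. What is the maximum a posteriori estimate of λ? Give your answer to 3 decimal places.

λ̂_MAP = 3.900

Σxᵢ = 10+0+8+3+10+0+1 = 32, with n = 7.
Posterior ∝ λ^7e^(−3λ) · λ^32e^(−7λ) = λ^39e^(−10λ), i.e. Gamma(shape=40, rate=10).
The mode of a Gamma(a, b) with a ≥ 1 (shape–rate) is (a−1)/b = 39/10 ≈ 3.900.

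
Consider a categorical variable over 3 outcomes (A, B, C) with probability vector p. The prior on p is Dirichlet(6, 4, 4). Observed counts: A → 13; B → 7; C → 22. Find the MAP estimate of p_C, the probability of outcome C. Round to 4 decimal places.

MAP estimate of p_C = 0.4717

The posterior is Dirichlet(αᵢ + nᵢ) = Dirichlet(19, 11, 26).
For a Dirichlet(a₁,…,a_K) with all aᵢ > 1, the mode has j-th component (aⱼ − 1)/(Σaᵢ − K).
Here Σaᵢ = 56 and K = 3, so p_C = (26 − 1)/(56 − 3) = 25/53 ≈ 0.4717.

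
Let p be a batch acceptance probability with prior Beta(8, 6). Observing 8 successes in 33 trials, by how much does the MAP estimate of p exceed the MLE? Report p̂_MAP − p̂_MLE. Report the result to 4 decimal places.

MAP − MLE = 0.0909

Posterior is Beta(16, 31); MAP = (16−1)/(47−2) = 15/45 ≈ 0.33333.
MLE ignores the prior: p̂_MLE = k/n = 8/33 ≈ 0.24242.
Difference = 15/45 − 8/33 = 1/11 ≈ 0.0909.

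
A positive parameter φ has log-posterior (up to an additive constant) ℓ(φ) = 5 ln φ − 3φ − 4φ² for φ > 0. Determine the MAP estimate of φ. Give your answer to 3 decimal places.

φ̂_MAP = 0.625

ℓ'(φ) = 5/φ − 3 − 8φ. Setting this to zero and multiplying by φ: 8φ² + 3φ − 5 = 0.
φ = (−3 + √(3² + 4·8·5)) / (2·8) = (−3 + √169) / 16 = (−3 + 13)/16 = 5/8.
ℓ''(φ) = −5/φ² − 8 < 0, confirming a maximum.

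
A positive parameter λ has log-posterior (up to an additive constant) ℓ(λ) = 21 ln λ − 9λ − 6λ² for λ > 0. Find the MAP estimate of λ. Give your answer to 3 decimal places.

λ̂_MAP = 1.000

ℓ'(λ) = 21/λ − 9 − 12λ. Setting this to zero and multiplying by λ: 12λ² + 9λ − 21 = 0.
λ = (−9 + √(9² + 4·12·21)) / (2·12) = (−9 + √1089) / 24 = (−9 + 33)/24 = 1.
ℓ''(λ) = −21/λ² − 12 < 0, confirming a maximum.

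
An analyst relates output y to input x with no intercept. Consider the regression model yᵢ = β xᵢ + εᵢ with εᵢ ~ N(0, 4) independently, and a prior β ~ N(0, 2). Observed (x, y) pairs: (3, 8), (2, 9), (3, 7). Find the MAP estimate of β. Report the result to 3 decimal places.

β̂_MAP = 2.625

log p(β | y) = −Σ(yᵢ − βxᵢ)²/(2·4) − β²/(2·2) + const.
Setting the derivative to zero: Σxᵢ(yᵢ − βxᵢ)/4 − β/2 = 0, so β = Σxᵢyᵢ / (Σxᵢ² + σ²/τ²).
Σxᵢyᵢ = 3·8 + 2·9 + 3·7 = 63; Σxᵢ² = 22; σ²/τ² = 2.
β̂_MAP = 63 / (22 + 2) = 63/24 ≈ 2.625.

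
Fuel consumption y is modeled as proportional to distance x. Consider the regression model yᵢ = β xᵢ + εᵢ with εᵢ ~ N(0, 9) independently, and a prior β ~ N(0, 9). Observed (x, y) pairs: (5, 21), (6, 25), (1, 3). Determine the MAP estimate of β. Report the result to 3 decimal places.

β̂_MAP = 4.095

log p(β | y) = −Σ(yᵢ − βxᵢ)²/(2·9) − β²/(2·9) + const.
Setting the derivative to zero: Σxᵢ(yᵢ − βxᵢ)/9 − β/9 = 0, so β = Σxᵢyᵢ / (Σxᵢ² + σ²/τ²).
Σxᵢyᵢ = 5·21 + 6·25 + 1·3 = 258; Σxᵢ² = 62; σ²/τ² = 1.
β̂_MAP = 258 / (62 + 1) = 258/63 ≈ 4.095.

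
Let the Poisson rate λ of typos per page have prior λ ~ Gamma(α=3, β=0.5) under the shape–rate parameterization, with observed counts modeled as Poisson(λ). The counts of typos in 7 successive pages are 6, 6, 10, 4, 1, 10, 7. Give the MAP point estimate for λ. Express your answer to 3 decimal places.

λ̂_MAP = 6.133

Σxᵢ = 6+6+10+4+1+10+7 = 44, with n = 7.
Posterior ∝ λ^2e^(−0.5λ) · λ^44e^(−7λ) = λ^46e^(−7.5λ), i.e. Gamma(shape=47, rate=7.5).
The mode of a Gamma(a, b) with a ≥ 1 (shape–rate) is (a−1)/b = 46/7.5 ≈ 6.133.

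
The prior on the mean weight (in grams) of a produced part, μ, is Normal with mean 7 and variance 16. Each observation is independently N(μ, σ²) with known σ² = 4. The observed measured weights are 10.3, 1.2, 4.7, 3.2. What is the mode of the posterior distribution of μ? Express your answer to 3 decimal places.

n = 4; x̄ = (10.3 + 1.2 + 4.7 + 3.2)/4 = 19.4/4 = 4.85.
For a Normal prior and Normal likelihood with known variance, the posterior is Normal; its mode equals its mean, the precision-weighted average.
Prior precision 1/σ₀² = 1/16 = 0.0625; data precision n/σ² = 4/4 = 1.
μ̂ = (0.0625·7 + 1·4.85) / (0.0625 + 1) = 5.2875/1.0625 = 423/85 ≈ 4.976.

μ̂_MAP = 4.976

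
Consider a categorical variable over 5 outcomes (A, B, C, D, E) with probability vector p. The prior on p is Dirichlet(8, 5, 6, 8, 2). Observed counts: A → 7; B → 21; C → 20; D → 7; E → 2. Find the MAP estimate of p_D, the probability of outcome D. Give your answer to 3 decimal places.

MAP estimate of p_D = 0.173

The posterior is Dirichlet(αᵢ + nᵢ) = Dirichlet(15, 26, 26, 15, 4).
For a Dirichlet(a₁,…,a_K) with all aᵢ > 1, the mode has j-th component (aⱼ − 1)/(Σaᵢ − K).
Here Σaᵢ = 86 and K = 5, so p_D = (15 − 1)/(86 − 5) = 14/81 ≈ 0.173.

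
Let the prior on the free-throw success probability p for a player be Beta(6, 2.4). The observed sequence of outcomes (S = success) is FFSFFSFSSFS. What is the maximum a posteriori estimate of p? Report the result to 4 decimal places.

p̂_MAP = 0.5747

Prior: Beta(6, 2.4).
Data: 5 successes in 11 trials (from the sequence). The binomial likelihood contributes p^5(1−p)^6, so the posterior is Beta(6+5, 2.4+6) = Beta(11, 8.4).
For Beta(a, b) with a, b > 1 the mode is (a−1)/(a+b−2) = 10/17.4 ≈ 0.5747.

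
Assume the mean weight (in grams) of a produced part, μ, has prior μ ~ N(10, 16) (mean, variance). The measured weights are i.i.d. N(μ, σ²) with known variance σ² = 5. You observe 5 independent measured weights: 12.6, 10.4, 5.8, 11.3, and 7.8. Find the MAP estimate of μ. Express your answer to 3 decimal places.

μ̂_MAP = 9.605

n = 5; x̄ = (12.6 + 10.4 + 5.8 + 11.3 + 7.8)/5 = 47.9/5 = 9.58.
For a Normal prior and Normal likelihood with known variance, the posterior is Normal; its mode equals its mean, the precision-weighted average.
Prior precision 1/σ₀² = 1/16 = 0.0625; data precision n/σ² = 5/5 = 1.
μ̂ = (0.0625·10 + 1·9.58) / (0.0625 + 1) = 10.205/1.0625 = 4082/425 ≈ 9.605.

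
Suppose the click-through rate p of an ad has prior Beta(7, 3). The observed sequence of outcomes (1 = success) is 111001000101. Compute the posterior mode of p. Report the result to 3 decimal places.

p̂_MAP = 0.600

Prior: Beta(7, 3).
Data: 6 successes in 12 trials (from the sequence). The binomial likelihood contributes p^6(1−p)^6, so the posterior is Beta(7+6, 3+6) = Beta(13, 9).
For Beta(a, b) with a, b > 1 the mode is (a−1)/(a+b−2) = 12/20 ≈ 0.600.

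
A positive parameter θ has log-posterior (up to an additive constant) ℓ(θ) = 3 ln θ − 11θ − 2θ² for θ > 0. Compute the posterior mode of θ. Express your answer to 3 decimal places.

θ̂_MAP = 0.250

ℓ'(θ) = 3/θ − 11 − 4θ. Setting this to zero and multiplying by θ: 4θ² + 11θ − 3 = 0.
θ = (−11 + √(11² + 4·4·3)) / (2·4) = (−11 + √169) / 8 = (−11 + 13)/8 = 1/4.
ℓ''(θ) = −3/θ² − 4 < 0, confirming a maximum.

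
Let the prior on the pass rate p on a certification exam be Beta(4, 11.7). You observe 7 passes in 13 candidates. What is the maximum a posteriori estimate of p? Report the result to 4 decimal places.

Prior: Beta(4, 11.7).
Data: 7 successes in 13 trials. The binomial likelihood contributes p^7(1−p)^6, so the posterior is Beta(4+7, 11.7+6) = Beta(11, 17.7).
For Beta(a, b) with a, b > 1 the mode is (a−1)/(a+b−2) = 10/26.7 ≈ 0.3745.

p̂_MAP = 0.3745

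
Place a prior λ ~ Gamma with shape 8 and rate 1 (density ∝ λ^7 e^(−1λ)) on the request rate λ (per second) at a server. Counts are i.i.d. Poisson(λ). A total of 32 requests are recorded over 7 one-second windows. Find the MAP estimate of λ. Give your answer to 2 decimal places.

λ̂_MAP = 4.88

Σxᵢ = 32, n = 7.
Posterior ∝ λ^7e^(−1λ) · λ^32e^(−7λ) = λ^39e^(−8λ), i.e. Gamma(shape=40, rate=8).
The mode of a Gamma(a, b) with a ≥ 1 (shape–rate) is (a−1)/b = 39/8 ≈ 4.88.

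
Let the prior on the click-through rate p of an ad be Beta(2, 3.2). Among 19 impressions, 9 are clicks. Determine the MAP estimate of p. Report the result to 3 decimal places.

Prior: Beta(2, 3.2).
Data: 9 successes in 19 trials. The binomial likelihood contributes p^9(1−p)^10, so the posterior is Beta(2+9, 3.2+10) = Beta(11, 13.2).
For Beta(a, b) with a, b > 1 the mode is (a−1)/(a+b−2) = 10/22.2 ≈ 0.450.

p̂_MAP = 0.450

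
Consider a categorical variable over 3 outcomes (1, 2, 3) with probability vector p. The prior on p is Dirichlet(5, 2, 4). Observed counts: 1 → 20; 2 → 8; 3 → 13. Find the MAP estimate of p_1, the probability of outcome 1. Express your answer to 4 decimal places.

The posterior is Dirichlet(αᵢ + nᵢ) = Dirichlet(25, 10, 17).
For a Dirichlet(a₁,…,a_K) with all aᵢ > 1, the mode has j-th component (aⱼ − 1)/(Σaᵢ − K).
Here Σaᵢ = 52 and K = 3, so p_1 = (25 − 1)/(52 − 3) = 24/49 ≈ 0.4898.

MAP estimate: 0.4898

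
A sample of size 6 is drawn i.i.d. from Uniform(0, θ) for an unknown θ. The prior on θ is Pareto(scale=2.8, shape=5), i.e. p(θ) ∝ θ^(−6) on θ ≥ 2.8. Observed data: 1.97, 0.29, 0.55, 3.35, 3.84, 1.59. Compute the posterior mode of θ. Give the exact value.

θ̂_MAP = 3.84

The Uniform(0, θ) likelihood is θ^(−n) for θ ≥ max(xᵢ), zero otherwise. Here max(xᵢ) = 3.84.
Posterior ∝ θ^(−6) · θ^(−6) = θ^(−12) on θ ≥ max(2.8, 3.84) = 3.84.
This density is strictly decreasing in θ, so the posterior mode lies at the lower boundary of the support.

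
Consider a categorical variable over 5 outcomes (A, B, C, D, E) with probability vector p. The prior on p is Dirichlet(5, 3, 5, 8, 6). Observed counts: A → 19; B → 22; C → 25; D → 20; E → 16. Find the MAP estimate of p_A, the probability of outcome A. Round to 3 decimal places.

MAP estimate of p_A = 0.185

The posterior is Dirichlet(αᵢ + nᵢ) = Dirichlet(24, 25, 30, 28, 22).
For a Dirichlet(a₁,…,a_K) with all aᵢ > 1, the mode has j-th component (aⱼ − 1)/(Σaᵢ − K).
Here Σaᵢ = 129 and K = 5, so p_A = (24 − 1)/(129 − 5) = 23/124 ≈ 0.185.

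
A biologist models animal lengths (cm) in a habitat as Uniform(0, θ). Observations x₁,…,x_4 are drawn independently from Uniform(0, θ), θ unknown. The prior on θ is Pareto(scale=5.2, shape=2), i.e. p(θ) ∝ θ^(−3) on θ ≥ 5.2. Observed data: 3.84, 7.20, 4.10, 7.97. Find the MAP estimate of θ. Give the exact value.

θ̂_MAP = 7.97

The Uniform(0, θ) likelihood is θ^(−n) for θ ≥ max(xᵢ), zero otherwise. Here max(xᵢ) = 7.97.
Posterior ∝ θ^(−3) · θ^(−4) = θ^(−7) on θ ≥ max(5.2, 7.97) = 7.97.
This density is strictly decreasing in θ, so the posterior mode lies at the lower boundary of the support.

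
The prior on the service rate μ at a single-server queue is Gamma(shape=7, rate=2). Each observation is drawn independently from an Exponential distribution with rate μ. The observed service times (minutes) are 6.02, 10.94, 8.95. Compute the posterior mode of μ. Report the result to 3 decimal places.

μ̂_MAP = 0.322

The Exponential(rate=μ) likelihood is ∝ μ^n e^(−μΣtᵢ). Here n = 3 and Σtᵢ = 6.02 + 10.94 + 8.95 = 25.91.
Posterior ∝ μ^6e^(−2μ) · μ^3e^(−25.91μ) = μ^9e^(−27.91μ), i.e. Gamma(10, 27.91).
Mode = (a−1)/b = 9/27.91 ≈ 0.322.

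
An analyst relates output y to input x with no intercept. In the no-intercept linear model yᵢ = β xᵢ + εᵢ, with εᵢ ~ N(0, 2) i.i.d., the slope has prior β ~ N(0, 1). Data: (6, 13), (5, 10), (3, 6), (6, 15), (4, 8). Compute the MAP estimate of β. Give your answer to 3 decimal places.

log p(β | y) = −Σ(yᵢ − βxᵢ)²/(2·2) − β²/(2·1) + const.
Setting the derivative to zero: Σxᵢ(yᵢ − βxᵢ)/2 − β/1 = 0, so β = Σxᵢyᵢ / (Σxᵢ² + σ²/τ²).
Σxᵢyᵢ = 6·13 + 5·10 + 3·6 + 6·15 + 4·8 = 268; Σxᵢ² = 122; σ²/τ² = 2.
β̂_MAP = 268 / (122 + 2) = 268/124 ≈ 2.161.

β̂_MAP = 2.161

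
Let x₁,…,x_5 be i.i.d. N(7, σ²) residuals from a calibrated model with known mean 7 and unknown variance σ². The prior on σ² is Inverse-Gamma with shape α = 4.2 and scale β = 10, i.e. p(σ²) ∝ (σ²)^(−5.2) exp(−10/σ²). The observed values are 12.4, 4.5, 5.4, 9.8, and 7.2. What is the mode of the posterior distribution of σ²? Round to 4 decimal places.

Sum of squared deviations about the known mean: SS = (12.4−7)² + (4.5−7)² + (5.4−7)² + (9.8−7)² + (7.2−7)² = 45.85.
The Normal likelihood contributes (σ²)^(−n/2) exp(−SS/(2σ²)), so the posterior is Inverse-Gamma(α + n/2, β + SS/2) = Inverse-Gamma(6.7, 32.925).
The mode of Inverse-Gamma(a, b) is b/(a+1) = 32.925/7.7 ≈ 4.2760.

σ̂²_MAP = 4.2760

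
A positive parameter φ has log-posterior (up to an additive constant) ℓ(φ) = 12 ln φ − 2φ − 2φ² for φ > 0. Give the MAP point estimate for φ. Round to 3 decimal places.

φ̂_MAP = 1.500

ℓ'(φ) = 12/φ − 2 − 4φ. Setting this to zero and multiplying by φ: 4φ² + 2φ − 12 = 0.
φ = (−2 + √(2² + 4·4·12)) / (2·4) = (−2 + √196) / 8 = (−2 + 14)/8 = 3/2.
ℓ''(φ) = −12/φ² − 4 < 0, confirming a maximum.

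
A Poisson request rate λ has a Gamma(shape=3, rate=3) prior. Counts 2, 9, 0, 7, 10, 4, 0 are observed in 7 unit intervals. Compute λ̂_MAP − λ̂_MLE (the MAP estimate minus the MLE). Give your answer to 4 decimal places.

Σxᵢ = 32. Posterior is Gamma(35, 10); MAP = (35−1)/10 = 34/10 ≈ 3.40000.
MLE = x̄ = 32/7 ≈ 4.57143.
Difference = 34/10 − 32/7 = -41/35 ≈ -1.1714.

MAP − MLE = -1.1714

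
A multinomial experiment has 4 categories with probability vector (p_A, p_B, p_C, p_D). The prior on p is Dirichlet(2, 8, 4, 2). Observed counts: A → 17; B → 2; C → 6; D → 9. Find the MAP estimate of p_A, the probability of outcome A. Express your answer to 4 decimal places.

MAP estimate of p_A = 0.3913

The posterior is Dirichlet(αᵢ + nᵢ) = Dirichlet(19, 10, 10, 11).
For a Dirichlet(a₁,…,a_K) with all aᵢ > 1, the mode has j-th component (aⱼ − 1)/(Σaᵢ − K).
Here Σaᵢ = 50 and K = 4, so p_A = (19 − 1)/(50 − 4) = 18/46 ≈ 0.3913.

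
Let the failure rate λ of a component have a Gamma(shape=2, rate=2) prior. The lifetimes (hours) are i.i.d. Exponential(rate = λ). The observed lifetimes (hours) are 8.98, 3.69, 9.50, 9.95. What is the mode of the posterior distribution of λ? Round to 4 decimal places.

λ̂_MAP = 0.1465

The Exponential(rate=λ) likelihood is ∝ λ^n e^(−λΣtᵢ). Here n = 4 and Σtᵢ = 8.98 + 3.69 + 9.50 + 9.95 = 32.12.
Posterior ∝ λe^(−2λ) · λ^4e^(−32.12λ) = λ^5e^(−34.12λ), i.e. Gamma(6, 34.12).
Mode = (a−1)/b = 5/34.12 ≈ 0.1465.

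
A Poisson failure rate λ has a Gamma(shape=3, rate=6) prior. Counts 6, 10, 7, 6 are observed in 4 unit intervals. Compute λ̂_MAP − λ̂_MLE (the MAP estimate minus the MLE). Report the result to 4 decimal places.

MAP − MLE = -4.1500

Σxᵢ = 29. Posterior is Gamma(32, 10); MAP = (32−1)/10 = 31/10 ≈ 3.10000.
MLE = x̄ = 29/4 ≈ 7.25000.
Difference = 31/10 − 29/4 = -83/20 ≈ -4.1500.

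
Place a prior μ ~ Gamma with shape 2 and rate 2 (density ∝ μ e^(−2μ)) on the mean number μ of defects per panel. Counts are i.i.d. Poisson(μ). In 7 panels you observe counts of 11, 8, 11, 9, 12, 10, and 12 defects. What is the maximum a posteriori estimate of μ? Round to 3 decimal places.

μ̂_MAP = 8.222

Σxᵢ = 11+8+11+9+12+10+12 = 73, with n = 7.
Posterior ∝ μe^(−2μ) · μ^73e^(−7μ) = μ^74e^(−9μ), i.e. Gamma(shape=75, rate=9).
The mode of a Gamma(a, b) with a ≥ 1 (shape–rate) is (a−1)/b = 74/9 ≈ 8.222.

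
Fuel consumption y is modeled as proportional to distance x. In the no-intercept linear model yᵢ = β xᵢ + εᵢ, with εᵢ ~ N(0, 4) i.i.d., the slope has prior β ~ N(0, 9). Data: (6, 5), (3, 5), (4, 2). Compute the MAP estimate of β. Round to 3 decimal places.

β̂_MAP = 0.863

log p(β | y) = −Σ(yᵢ − βxᵢ)²/(2·4) − β²/(2·9) + const.
Setting the derivative to zero: Σxᵢ(yᵢ − βxᵢ)/4 − β/9 = 0, so β = Σxᵢyᵢ / (Σxᵢ² + σ²/τ²).
Σxᵢyᵢ = 6·5 + 3·5 + 4·2 = 53; Σxᵢ² = 61; σ²/τ² = 4/9.
β̂_MAP = 53 / (61 + 4/9) = 53/(553/9) = 477/553 ≈ 0.863.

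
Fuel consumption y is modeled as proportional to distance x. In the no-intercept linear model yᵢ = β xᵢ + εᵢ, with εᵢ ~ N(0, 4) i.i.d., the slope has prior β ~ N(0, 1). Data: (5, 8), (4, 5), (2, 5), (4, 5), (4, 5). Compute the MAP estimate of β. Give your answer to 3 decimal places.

β̂_MAP = 1.358

log p(β | y) = −Σ(yᵢ − βxᵢ)²/(2·4) − β²/(2·1) + const.
Setting the derivative to zero: Σxᵢ(yᵢ − βxᵢ)/4 − β/1 = 0, so β = Σxᵢyᵢ / (Σxᵢ² + σ²/τ²).
Σxᵢyᵢ = 5·8 + 4·5 + 2·5 + 4·5 + 4·5 = 110; Σxᵢ² = 77; σ²/τ² = 4.
β̂_MAP = 110 / (77 + 4) = 110/81 ≈ 1.358.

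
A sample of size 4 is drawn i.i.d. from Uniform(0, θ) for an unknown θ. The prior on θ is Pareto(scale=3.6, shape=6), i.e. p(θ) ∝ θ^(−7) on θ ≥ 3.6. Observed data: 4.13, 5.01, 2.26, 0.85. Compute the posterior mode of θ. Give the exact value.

The Uniform(0, θ) likelihood is θ^(−n) for θ ≥ max(xᵢ), zero otherwise. Here max(xᵢ) = 5.01.
Posterior ∝ θ^(−7) · θ^(−4) = θ^(−11) on θ ≥ max(3.6, 5.01) = 5.01.
This density is strictly decreasing in θ, so the posterior mode lies at the lower boundary of the support.

θ̂_MAP = 5.01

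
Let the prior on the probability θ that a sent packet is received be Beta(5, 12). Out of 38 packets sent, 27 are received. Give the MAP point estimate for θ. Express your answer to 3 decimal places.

θ̂_MAP = 0.585

Prior: Beta(5, 12).
Data: 27 successes in 38 trials. The binomial likelihood contributes θ^27(1−θ)^11, so the posterior is Beta(5+27, 12+11) = Beta(32, 23).
For Beta(a, b) with a, b > 1 the mode is (a−1)/(a+b−2) = 31/53 ≈ 0.585.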